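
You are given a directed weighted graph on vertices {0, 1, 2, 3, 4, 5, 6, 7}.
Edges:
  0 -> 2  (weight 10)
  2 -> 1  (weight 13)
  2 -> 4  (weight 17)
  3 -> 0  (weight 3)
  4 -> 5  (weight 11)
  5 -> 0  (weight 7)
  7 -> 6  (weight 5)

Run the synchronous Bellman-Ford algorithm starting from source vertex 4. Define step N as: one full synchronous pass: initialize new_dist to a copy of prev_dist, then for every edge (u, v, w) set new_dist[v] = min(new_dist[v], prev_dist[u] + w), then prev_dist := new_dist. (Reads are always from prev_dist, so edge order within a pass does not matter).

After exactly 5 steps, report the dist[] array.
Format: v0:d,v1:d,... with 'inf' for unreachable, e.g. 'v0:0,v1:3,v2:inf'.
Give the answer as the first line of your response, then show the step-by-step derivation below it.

v0:18,v1:41,v2:28,v3:inf,v4:0,v5:11,v6:inf,v7:inf

step 1: dist = v0:inf,v1:inf,v2:inf,v3:inf,v4:0,v5:11,v6:inf,v7:inf
step 2: dist = v0:18,v1:inf,v2:inf,v3:inf,v4:0,v5:11,v6:inf,v7:inf
step 3: dist = v0:18,v1:inf,v2:28,v3:inf,v4:0,v5:11,v6:inf,v7:inf
step 4: dist = v0:18,v1:41,v2:28,v3:inf,v4:0,v5:11,v6:inf,v7:inf
step 5: dist = v0:18,v1:41,v2:28,v3:inf,v4:0,v5:11,v6:inf,v7:inf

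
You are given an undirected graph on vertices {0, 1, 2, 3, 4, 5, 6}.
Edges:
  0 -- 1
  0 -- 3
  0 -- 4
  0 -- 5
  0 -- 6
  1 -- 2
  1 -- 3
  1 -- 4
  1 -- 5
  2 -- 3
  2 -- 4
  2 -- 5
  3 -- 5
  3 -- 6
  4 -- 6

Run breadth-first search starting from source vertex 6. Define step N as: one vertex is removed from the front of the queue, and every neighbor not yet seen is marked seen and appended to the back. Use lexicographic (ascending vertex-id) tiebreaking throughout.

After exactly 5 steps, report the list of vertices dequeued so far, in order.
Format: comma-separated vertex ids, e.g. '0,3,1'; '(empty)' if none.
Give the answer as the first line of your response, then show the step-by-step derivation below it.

6,0,3,4,1

step 1: dequeue 6; queue=[0,3,4]; order=6
step 2: dequeue 0; queue=[3,4,1,5]; order=6,0
step 3: dequeue 3; queue=[4,1,5,2]; order=6,0,3
step 4: dequeue 4; queue=[1,5,2]; order=6,0,3,4
step 5: dequeue 1; queue=[5,2]; order=6,0,3,4,1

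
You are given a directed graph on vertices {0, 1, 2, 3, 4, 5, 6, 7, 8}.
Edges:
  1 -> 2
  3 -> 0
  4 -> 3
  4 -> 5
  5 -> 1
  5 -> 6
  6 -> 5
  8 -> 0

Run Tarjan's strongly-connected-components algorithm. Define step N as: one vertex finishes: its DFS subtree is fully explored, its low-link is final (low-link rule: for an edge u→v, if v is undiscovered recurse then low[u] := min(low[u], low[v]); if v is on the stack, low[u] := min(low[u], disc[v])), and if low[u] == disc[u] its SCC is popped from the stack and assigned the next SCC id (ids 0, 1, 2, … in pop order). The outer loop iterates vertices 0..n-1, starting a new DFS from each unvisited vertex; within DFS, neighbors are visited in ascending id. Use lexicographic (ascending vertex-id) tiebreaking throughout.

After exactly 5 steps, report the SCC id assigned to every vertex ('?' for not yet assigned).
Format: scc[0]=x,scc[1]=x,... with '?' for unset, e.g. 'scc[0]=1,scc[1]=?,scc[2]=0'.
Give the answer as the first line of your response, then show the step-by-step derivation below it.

scc[0]=0,scc[1]=2,scc[2]=1,scc[3]=3,scc[4]=?,scc[5]=?,scc[6]=?,scc[7]=?,scc[8]=?

step 1: low=(low[0]=0,low[1]=?,low[2]=?,low[3]=?,low[4]=?,low[5]=?,low[6]=?,low[7]=?,low[8]=?); scc=(scc[0]=0,scc[1]=?,scc[2]=?,scc[3]=?,scc[4]=?,scc[5]=?,scc[6]=?,scc[7]=?,scc[8]=?)
step 2: low=(low[0]=0,low[1]=1,low[2]=2,low[3]=?,low[4]=?,low[5]=?,low[6]=?,low[7]=?,low[8]=?); scc=(scc[0]=0,scc[1]=?,scc[2]=1,scc[3]=?,scc[4]=?,scc[5]=?,scc[6]=?,scc[7]=?,scc[8]=?)
step 3: low=(low[0]=0,low[1]=1,low[2]=2,low[3]=?,low[4]=?,low[5]=?,low[6]=?,low[7]=?,low[8]=?); scc=(scc[0]=0,scc[1]=2,scc[2]=1,scc[3]=?,scc[4]=?,scc[5]=?,scc[6]=?,scc[7]=?,scc[8]=?)
step 4: low=(low[0]=0,low[1]=1,low[2]=2,low[3]=3,low[4]=?,low[5]=?,low[6]=?,low[7]=?,low[8]=?); scc=(scc[0]=0,scc[1]=2,scc[2]=1,scc[3]=3,scc[4]=?,scc[5]=?,scc[6]=?,scc[7]=?,scc[8]=?)
step 5: low=(low[0]=0,low[1]=1,low[2]=2,low[3]=3,low[4]=4,low[5]=5,low[6]=5,low[7]=?,low[8]=?); scc=(scc[0]=0,scc[1]=2,scc[2]=1,scc[3]=3,scc[4]=?,scc[5]=?,scc[6]=?,scc[7]=?,scc[8]=?)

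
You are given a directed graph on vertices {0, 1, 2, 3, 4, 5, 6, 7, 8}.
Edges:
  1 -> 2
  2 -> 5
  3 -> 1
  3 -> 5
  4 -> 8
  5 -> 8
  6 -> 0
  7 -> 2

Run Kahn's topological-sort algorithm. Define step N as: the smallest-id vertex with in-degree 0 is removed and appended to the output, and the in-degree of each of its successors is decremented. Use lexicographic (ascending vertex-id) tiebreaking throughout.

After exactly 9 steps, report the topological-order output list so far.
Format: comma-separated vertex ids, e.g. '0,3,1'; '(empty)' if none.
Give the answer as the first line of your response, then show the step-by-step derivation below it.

3,1,4,6,0,7,2,5,8

step 1: output 3; order=[3]; indeg=(1,0,2,0,0,1,0,0,2)
step 2: output 1; order=[3,1]; indeg=(1,0,1,0,0,1,0,0,2)
step 3: output 4; order=[3,1,4]; indeg=(1,0,1,0,0,1,0,0,1)
step 4: output 6; order=[3,1,4,6]; indeg=(0,0,1,0,0,1,0,0,1)
step 5: output 0; order=[3,1,4,6,0]; indeg=(0,0,1,0,0,1,0,0,1)
step 6: output 7; order=[3,1,4,6,0,7]; indeg=(0,0,0,0,0,1,0,0,1)
step 7: output 2; order=[3,1,4,6,0,7,2]; indeg=(0,0,0,0,0,0,0,0,1)
step 8: output 5; order=[3,1,4,6,0,7,2,5]; indeg=(0,0,0,0,0,0,0,0,0)
step 9: output 8; order=[3,1,4,6,0,7,2,5,8]; indeg=(0,0,0,0,0,0,0,0,0)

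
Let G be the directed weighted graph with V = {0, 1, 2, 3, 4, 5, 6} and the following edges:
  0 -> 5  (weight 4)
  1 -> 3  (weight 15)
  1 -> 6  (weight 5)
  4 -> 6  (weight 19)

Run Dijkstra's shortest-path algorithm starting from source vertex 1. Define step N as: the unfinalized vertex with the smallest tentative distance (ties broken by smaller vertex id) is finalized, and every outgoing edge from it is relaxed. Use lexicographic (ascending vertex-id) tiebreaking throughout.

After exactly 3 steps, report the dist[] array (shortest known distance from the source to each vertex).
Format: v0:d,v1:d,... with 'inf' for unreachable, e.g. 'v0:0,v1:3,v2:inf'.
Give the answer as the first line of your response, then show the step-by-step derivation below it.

v0:inf,v1:0,v2:inf,v3:15,v4:inf,v5:inf,v6:5

step 1: dist = v0:inf,v1:0,v2:inf,v3:15,v4:inf,v5:inf,v6:5
step 2: dist = v0:inf,v1:0,v2:inf,v3:15,v4:inf,v5:inf,v6:5
step 3: dist = v0:inf,v1:0,v2:inf,v3:15,v4:inf,v5:inf,v6:5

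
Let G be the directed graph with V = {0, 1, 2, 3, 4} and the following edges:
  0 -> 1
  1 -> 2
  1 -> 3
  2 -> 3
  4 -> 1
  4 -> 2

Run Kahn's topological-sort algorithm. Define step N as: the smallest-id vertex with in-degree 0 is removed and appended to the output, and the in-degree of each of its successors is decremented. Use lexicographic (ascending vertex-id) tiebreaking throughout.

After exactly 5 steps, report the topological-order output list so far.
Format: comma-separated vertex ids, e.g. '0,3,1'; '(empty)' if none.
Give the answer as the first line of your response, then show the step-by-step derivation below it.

0,4,1,2,3

step 1: output 0; order=[0]; indeg=(0,1,2,2,0)
step 2: output 4; order=[0,4]; indeg=(0,0,1,2,0)
step 3: output 1; order=[0,4,1]; indeg=(0,0,0,1,0)
step 4: output 2; order=[0,4,1,2]; indeg=(0,0,0,0,0)
step 5: output 3; order=[0,4,1,2,3]; indeg=(0,0,0,0,0)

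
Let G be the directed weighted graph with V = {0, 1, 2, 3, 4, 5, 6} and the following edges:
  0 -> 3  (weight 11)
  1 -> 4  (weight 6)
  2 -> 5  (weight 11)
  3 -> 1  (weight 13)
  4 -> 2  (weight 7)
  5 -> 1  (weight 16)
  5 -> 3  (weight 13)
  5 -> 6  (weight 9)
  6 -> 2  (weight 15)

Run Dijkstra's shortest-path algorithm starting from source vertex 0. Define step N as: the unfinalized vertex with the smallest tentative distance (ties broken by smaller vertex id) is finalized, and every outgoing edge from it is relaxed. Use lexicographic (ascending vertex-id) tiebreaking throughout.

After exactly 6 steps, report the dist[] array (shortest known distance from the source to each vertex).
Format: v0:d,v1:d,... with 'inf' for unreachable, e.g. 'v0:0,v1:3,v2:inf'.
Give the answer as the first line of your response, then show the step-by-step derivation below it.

v0:0,v1:24,v2:37,v3:11,v4:30,v5:48,v6:57

step 1: dist = v0:0,v1:inf,v2:inf,v3:11,v4:inf,v5:inf,v6:inf
step 2: dist = v0:0,v1:24,v2:inf,v3:11,v4:inf,v5:inf,v6:inf
step 3: dist = v0:0,v1:24,v2:inf,v3:11,v4:30,v5:inf,v6:inf
step 4: dist = v0:0,v1:24,v2:37,v3:11,v4:30,v5:inf,v6:inf
step 5: dist = v0:0,v1:24,v2:37,v3:11,v4:30,v5:48,v6:inf
step 6: dist = v0:0,v1:24,v2:37,v3:11,v4:30,v5:48,v6:57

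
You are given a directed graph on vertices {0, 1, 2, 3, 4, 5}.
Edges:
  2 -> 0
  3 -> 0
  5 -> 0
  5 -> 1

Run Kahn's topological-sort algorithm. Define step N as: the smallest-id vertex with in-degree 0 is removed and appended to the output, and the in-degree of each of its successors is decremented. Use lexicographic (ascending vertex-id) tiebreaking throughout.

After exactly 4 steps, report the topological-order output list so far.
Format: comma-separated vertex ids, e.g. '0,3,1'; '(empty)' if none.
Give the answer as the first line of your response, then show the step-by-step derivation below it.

2,3,4,5

step 1: output 2; order=[2]; indeg=(2,1,0,0,0,0)
step 2: output 3; order=[2,3]; indeg=(1,1,0,0,0,0)
step 3: output 4; order=[2,3,4]; indeg=(1,1,0,0,0,0)
step 4: output 5; order=[2,3,4,5]; indeg=(0,0,0,0,0,0)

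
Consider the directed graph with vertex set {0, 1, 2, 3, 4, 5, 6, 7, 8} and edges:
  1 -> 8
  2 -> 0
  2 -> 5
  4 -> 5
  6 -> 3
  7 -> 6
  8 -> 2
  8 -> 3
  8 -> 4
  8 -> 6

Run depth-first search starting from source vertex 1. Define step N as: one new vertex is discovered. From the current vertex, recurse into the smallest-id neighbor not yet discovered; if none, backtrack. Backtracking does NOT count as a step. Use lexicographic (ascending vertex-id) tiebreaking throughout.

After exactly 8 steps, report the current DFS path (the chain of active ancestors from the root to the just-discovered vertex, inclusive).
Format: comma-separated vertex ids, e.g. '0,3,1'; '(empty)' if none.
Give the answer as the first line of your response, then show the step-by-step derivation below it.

1,8,6

step 1: discover 1; path=1; order=1
step 2: discover 8; path=1>8; order=1,8
step 3: discover 2; path=1>8>2; order=1,8,2
step 4: discover 0; path=1>8>2>0; order=1,8,2,0
step 5: discover 5; path=1>8>2>5; order=1,8,2,0,5
step 6: discover 3; path=1>8>3; order=1,8,2,0,5,3
step 7: discover 4; path=1>8>4; order=1,8,2,0,5,3,4
step 8: discover 6; path=1>8>6; order=1,8,2,0,5,3,4,6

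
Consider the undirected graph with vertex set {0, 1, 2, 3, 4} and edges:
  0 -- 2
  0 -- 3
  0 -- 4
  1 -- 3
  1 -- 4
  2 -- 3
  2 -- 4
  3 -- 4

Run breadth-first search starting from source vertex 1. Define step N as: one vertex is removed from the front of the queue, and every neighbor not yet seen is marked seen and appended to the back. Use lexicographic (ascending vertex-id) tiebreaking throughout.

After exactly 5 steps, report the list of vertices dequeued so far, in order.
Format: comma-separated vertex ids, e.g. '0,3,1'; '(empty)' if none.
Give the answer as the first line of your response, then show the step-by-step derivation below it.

1,3,4,0,2

step 1: dequeue 1; queue=[3,4]; order=1
step 2: dequeue 3; queue=[4,0,2]; order=1,3
step 3: dequeue 4; queue=[0,2]; order=1,3,4
step 4: dequeue 0; queue=[2]; order=1,3,4,0
step 5: dequeue 2; queue=[(empty)]; order=1,3,4,0,2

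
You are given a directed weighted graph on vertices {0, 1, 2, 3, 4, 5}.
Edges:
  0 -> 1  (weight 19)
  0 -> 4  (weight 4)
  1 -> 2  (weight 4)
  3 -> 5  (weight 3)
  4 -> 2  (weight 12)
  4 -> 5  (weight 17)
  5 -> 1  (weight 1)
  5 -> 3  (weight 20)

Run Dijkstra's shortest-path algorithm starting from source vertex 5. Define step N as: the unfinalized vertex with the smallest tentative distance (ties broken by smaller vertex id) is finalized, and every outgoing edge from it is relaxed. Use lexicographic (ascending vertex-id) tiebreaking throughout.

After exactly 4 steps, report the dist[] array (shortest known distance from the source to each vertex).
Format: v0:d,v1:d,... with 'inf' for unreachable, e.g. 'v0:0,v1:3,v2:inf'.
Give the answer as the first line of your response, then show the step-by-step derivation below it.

v0:inf,v1:1,v2:5,v3:20,v4:inf,v5:0

step 1: dist = v0:inf,v1:1,v2:inf,v3:20,v4:inf,v5:0
step 2: dist = v0:inf,v1:1,v2:5,v3:20,v4:inf,v5:0
step 3: dist = v0:inf,v1:1,v2:5,v3:20,v4:inf,v5:0
step 4: dist = v0:inf,v1:1,v2:5,v3:20,v4:inf,v5:0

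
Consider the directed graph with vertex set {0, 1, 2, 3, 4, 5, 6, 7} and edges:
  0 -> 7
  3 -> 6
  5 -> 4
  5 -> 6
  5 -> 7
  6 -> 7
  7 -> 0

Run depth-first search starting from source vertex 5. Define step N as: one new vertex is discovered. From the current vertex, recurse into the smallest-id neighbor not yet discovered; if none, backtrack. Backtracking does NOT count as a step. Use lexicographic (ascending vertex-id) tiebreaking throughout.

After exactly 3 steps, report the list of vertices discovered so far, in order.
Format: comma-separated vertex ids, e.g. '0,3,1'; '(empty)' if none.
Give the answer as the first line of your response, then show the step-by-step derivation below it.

5,4,6

step 1: discover 5; path=5; order=5
step 2: discover 4; path=5>4; order=5,4
step 3: discover 6; path=5>6; order=5,4,6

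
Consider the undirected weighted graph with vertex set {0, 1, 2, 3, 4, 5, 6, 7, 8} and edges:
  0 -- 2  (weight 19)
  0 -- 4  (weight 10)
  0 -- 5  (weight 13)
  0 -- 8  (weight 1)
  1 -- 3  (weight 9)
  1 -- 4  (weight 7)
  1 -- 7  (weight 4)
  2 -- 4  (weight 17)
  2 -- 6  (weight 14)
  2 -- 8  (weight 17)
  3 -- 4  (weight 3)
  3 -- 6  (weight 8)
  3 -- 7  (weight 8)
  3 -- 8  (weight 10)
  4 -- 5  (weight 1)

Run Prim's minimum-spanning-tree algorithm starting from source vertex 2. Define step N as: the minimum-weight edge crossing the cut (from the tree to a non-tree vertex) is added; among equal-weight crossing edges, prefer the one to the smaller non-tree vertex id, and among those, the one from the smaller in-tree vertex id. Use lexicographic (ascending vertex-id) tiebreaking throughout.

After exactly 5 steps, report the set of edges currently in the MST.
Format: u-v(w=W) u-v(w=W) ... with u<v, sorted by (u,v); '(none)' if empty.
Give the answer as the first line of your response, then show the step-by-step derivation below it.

1-4(w=7) 2-6(w=14) 3-4(w=3) 3-6(w=8) 4-5(w=1)

step 1: add edge 2-6 (w=14); MST = {2-6(w=14)}
step 2: add edge 3-6 (w=8); MST = {2-6(w=14) 3-6(w=8)}
step 3: add edge 3-4 (w=3); MST = {2-6(w=14) 3-4(w=3) 3-6(w=8)}
step 4: add edge 4-5 (w=1); MST = {2-6(w=14) 3-4(w=3) 3-6(w=8) 4-5(w=1)}
step 5: add edge 1-4 (w=7); MST = {1-4(w=7) 2-6(w=14) 3-4(w=3) 3-6(w=8) 4-5(w=1)}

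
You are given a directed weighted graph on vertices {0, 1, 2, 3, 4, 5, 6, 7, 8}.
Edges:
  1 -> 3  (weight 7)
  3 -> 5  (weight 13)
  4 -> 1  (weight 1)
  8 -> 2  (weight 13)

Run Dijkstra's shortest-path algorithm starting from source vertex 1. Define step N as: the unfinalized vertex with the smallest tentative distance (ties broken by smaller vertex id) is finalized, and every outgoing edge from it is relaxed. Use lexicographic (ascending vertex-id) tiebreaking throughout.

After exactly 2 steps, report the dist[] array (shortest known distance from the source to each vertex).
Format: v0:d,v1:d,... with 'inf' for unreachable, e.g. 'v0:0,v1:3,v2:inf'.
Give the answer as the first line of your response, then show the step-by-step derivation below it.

v0:inf,v1:0,v2:inf,v3:7,v4:inf,v5:20,v6:inf,v7:inf,v8:inf

step 1: dist = v0:inf,v1:0,v2:inf,v3:7,v4:inf,v5:inf,v6:inf,v7:inf,v8:inf
step 2: dist = v0:inf,v1:0,v2:inf,v3:7,v4:inf,v5:20,v6:inf,v7:inf,v8:inf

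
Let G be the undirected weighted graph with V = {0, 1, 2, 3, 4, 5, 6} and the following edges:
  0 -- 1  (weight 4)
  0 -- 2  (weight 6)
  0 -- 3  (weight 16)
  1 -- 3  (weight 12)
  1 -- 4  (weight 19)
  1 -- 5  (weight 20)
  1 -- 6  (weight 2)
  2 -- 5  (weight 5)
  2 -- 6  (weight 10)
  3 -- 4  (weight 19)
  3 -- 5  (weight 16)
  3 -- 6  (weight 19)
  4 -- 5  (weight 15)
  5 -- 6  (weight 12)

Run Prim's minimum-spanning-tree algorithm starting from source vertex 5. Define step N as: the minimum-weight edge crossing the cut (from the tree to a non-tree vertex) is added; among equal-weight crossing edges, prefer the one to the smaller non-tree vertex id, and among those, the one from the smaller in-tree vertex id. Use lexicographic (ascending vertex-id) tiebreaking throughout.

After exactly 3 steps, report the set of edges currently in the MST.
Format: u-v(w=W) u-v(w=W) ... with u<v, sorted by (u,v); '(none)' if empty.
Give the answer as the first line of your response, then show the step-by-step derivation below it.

0-1(w=4) 0-2(w=6) 2-5(w=5)

step 1: add edge 2-5 (w=5); MST = {2-5(w=5)}
step 2: add edge 0-2 (w=6); MST = {0-2(w=6) 2-5(w=5)}
step 3: add edge 0-1 (w=4); MST = {0-1(w=4) 0-2(w=6) 2-5(w=5)}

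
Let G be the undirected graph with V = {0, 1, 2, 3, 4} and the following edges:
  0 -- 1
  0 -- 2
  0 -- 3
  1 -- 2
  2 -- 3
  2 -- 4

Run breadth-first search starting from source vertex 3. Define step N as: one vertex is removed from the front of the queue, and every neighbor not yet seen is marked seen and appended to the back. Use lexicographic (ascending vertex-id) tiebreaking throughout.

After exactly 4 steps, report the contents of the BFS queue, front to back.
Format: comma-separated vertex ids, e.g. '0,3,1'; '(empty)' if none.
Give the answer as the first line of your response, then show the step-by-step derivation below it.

4

step 1: dequeue 3; queue=[0,2]; order=3
step 2: dequeue 0; queue=[2,1]; order=3,0
step 3: dequeue 2; queue=[1,4]; order=3,0,2
step 4: dequeue 1; queue=[4]; order=3,0,2,1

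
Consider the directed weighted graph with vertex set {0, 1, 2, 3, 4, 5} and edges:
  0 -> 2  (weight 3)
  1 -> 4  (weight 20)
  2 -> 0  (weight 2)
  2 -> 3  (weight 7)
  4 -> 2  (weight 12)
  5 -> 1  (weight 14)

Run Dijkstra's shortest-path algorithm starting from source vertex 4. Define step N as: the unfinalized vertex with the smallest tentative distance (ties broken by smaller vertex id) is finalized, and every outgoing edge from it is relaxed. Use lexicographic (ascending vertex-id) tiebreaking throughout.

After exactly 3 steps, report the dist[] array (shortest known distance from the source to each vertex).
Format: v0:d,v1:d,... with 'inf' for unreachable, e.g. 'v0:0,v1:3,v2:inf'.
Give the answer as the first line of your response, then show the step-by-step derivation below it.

v0:14,v1:inf,v2:12,v3:19,v4:0,v5:inf

step 1: dist = v0:inf,v1:inf,v2:12,v3:inf,v4:0,v5:inf
step 2: dist = v0:14,v1:inf,v2:12,v3:19,v4:0,v5:inf
step 3: dist = v0:14,v1:inf,v2:12,v3:19,v4:0,v5:inf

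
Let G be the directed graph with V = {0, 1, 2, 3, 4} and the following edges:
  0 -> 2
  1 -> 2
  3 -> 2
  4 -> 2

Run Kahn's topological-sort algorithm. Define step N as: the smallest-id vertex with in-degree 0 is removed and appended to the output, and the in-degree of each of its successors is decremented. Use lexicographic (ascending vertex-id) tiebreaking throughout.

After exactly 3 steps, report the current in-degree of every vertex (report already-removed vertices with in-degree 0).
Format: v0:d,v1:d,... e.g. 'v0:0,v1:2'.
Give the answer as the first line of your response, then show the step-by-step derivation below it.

v0:0,v1:0,v2:1,v3:0,v4:0

step 1: output 0; order=[0]; indeg=(0,0,3,0,0)
step 2: output 1; order=[0,1]; indeg=(0,0,2,0,0)
step 3: output 3; order=[0,1,3]; indeg=(0,0,1,0,0)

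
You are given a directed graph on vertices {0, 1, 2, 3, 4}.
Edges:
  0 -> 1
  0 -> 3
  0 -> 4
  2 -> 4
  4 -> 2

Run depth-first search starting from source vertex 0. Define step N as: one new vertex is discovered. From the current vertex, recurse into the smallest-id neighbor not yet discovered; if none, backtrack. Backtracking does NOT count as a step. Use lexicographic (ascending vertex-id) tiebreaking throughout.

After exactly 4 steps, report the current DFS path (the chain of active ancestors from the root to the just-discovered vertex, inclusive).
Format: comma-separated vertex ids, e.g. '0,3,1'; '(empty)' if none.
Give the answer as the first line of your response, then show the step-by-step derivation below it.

0,4

step 1: discover 0; path=0; order=0
step 2: discover 1; path=0>1; order=0,1
step 3: discover 3; path=0>3; order=0,1,3
step 4: discover 4; path=0>4; order=0,1,3,4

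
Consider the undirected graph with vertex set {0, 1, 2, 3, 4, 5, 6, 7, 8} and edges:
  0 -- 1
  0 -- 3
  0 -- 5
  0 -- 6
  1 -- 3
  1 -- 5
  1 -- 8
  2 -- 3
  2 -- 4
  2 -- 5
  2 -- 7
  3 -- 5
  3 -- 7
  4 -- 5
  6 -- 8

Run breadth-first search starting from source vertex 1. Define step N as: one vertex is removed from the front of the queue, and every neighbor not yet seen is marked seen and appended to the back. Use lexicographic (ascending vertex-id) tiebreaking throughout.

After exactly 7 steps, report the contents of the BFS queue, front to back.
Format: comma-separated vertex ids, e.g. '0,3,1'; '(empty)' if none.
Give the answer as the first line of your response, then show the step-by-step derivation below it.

7,4

step 1: dequeue 1; queue=[0,3,5,8]; order=1
step 2: dequeue 0; queue=[3,5,8,6]; order=1,0
step 3: dequeue 3; queue=[5,8,6,2,7]; order=1,0,3
step 4: dequeue 5; queue=[8,6,2,7,4]; order=1,0,3,5
step 5: dequeue 8; queue=[6,2,7,4]; order=1,0,3,5,8
step 6: dequeue 6; queue=[2,7,4]; order=1,0,3,5,8,6
step 7: dequeue 2; queue=[7,4]; order=1,0,3,5,8,6,2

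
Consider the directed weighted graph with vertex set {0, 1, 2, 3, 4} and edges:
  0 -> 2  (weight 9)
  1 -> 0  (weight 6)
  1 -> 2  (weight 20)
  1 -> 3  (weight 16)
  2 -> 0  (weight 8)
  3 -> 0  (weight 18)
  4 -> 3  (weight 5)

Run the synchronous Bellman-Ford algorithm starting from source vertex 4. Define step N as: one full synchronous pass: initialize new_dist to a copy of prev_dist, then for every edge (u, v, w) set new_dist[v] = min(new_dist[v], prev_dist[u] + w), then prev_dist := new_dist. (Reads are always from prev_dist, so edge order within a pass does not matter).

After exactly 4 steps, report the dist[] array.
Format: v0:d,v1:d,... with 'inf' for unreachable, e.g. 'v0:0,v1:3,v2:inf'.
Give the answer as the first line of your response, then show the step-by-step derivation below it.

v0:23,v1:inf,v2:32,v3:5,v4:0

step 1: dist = v0:inf,v1:inf,v2:inf,v3:5,v4:0
step 2: dist = v0:23,v1:inf,v2:inf,v3:5,v4:0
step 3: dist = v0:23,v1:inf,v2:32,v3:5,v4:0
step 4: dist = v0:23,v1:inf,v2:32,v3:5,v4:0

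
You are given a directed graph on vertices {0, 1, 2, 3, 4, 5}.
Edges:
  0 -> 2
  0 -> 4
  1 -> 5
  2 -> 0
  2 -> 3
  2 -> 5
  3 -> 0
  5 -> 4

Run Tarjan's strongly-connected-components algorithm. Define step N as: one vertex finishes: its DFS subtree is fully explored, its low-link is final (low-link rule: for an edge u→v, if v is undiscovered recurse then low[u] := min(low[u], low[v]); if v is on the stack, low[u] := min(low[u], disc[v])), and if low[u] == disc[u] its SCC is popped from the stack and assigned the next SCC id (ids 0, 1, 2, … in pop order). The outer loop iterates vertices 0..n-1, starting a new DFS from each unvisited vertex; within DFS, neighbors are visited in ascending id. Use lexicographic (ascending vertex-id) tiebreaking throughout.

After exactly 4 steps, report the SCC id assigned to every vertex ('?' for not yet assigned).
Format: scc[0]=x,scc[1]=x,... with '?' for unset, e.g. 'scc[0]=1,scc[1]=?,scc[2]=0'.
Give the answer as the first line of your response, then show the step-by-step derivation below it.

scc[0]=?,scc[1]=?,scc[2]=?,scc[3]=?,scc[4]=0,scc[5]=1

step 1: low=(low[0]=0,low[1]=?,low[2]=0,low[3]=0,low[4]=?,low[5]=?); scc=(scc[0]=?,scc[1]=?,scc[2]=?,scc[3]=?,scc[4]=?,scc[5]=?)
step 2: low=(low[0]=0,low[1]=?,low[2]=0,low[3]=0,low[4]=4,low[5]=3); scc=(scc[0]=?,scc[1]=?,scc[2]=?,scc[3]=?,scc[4]=0,scc[5]=?)
step 3: low=(low[0]=0,low[1]=?,low[2]=0,low[3]=0,low[4]=4,low[5]=3); scc=(scc[0]=?,scc[1]=?,scc[2]=?,scc[3]=?,scc[4]=0,scc[5]=1)
step 4: low=(low[0]=0,low[1]=?,low[2]=0,low[3]=0,low[4]=4,low[5]=3); scc=(scc[0]=?,scc[1]=?,scc[2]=?,scc[3]=?,scc[4]=0,scc[5]=1)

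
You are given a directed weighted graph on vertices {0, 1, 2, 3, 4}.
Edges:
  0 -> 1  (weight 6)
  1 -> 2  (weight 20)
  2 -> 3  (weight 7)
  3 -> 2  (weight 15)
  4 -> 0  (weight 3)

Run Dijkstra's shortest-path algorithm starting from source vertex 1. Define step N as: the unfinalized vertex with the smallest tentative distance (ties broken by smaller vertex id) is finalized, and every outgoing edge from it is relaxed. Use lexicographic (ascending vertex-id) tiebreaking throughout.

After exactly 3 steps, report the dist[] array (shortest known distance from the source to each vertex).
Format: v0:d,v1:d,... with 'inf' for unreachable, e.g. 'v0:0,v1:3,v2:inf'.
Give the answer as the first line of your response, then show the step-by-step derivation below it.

v0:inf,v1:0,v2:20,v3:27,v4:inf

step 1: dist = v0:inf,v1:0,v2:20,v3:inf,v4:inf
step 2: dist = v0:inf,v1:0,v2:20,v3:27,v4:inf
step 3: dist = v0:inf,v1:0,v2:20,v3:27,v4:inf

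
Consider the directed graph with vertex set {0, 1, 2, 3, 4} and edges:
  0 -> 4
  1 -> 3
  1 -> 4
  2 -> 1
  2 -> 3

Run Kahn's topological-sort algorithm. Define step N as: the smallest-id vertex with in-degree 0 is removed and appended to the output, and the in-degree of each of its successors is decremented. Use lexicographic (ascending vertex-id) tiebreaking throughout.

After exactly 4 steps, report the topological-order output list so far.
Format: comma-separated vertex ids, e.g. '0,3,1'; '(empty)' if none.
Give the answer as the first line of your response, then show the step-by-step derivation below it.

0,2,1,3

step 1: output 0; order=[0]; indeg=(0,1,0,2,1)
step 2: output 2; order=[0,2]; indeg=(0,0,0,1,1)
step 3: output 1; order=[0,2,1]; indeg=(0,0,0,0,0)
step 4: output 3; order=[0,2,1,3]; indeg=(0,0,0,0,0)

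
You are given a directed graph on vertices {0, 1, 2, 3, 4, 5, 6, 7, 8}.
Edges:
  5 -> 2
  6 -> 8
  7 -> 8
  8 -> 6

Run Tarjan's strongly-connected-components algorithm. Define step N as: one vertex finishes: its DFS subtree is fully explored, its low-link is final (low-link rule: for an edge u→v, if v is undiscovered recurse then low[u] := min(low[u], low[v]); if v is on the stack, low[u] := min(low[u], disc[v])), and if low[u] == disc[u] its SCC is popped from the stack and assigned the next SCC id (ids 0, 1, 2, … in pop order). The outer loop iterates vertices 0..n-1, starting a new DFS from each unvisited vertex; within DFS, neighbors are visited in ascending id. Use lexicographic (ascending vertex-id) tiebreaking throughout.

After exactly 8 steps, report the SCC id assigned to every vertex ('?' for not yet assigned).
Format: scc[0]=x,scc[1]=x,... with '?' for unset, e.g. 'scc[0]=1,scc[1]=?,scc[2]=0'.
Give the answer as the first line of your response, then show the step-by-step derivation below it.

scc[0]=0,scc[1]=1,scc[2]=2,scc[3]=3,scc[4]=4,scc[5]=5,scc[6]=6,scc[7]=?,scc[8]=6

step 1: low=(low[0]=0,low[1]=?,low[2]=?,low[3]=?,low[4]=?,low[5]=?,low[6]=?,low[7]=?,low[8]=?); scc=(scc[0]=0,scc[1]=?,scc[2]=?,scc[3]=?,scc[4]=?,scc[5]=?,scc[6]=?,scc[7]=?,scc[8]=?)
step 2: low=(low[0]=0,low[1]=1,low[2]=?,low[3]=?,low[4]=?,low[5]=?,low[6]=?,low[7]=?,low[8]=?); scc=(scc[0]=0,scc[1]=1,scc[2]=?,scc[3]=?,scc[4]=?,scc[5]=?,scc[6]=?,scc[7]=?,scc[8]=?)
step 3: low=(low[0]=0,low[1]=1,low[2]=2,low[3]=?,low[4]=?,low[5]=?,low[6]=?,low[7]=?,low[8]=?); scc=(scc[0]=0,scc[1]=1,scc[2]=2,scc[3]=?,scc[4]=?,scc[5]=?,scc[6]=?,scc[7]=?,scc[8]=?)
step 4: low=(low[0]=0,low[1]=1,low[2]=2,low[3]=3,low[4]=?,low[5]=?,low[6]=?,low[7]=?,low[8]=?); scc=(scc[0]=0,scc[1]=1,scc[2]=2,scc[3]=3,scc[4]=?,scc[5]=?,scc[6]=?,scc[7]=?,scc[8]=?)
step 5: low=(low[0]=0,low[1]=1,low[2]=2,low[3]=3,low[4]=4,low[5]=?,low[6]=?,low[7]=?,low[8]=?); scc=(scc[0]=0,scc[1]=1,scc[2]=2,scc[3]=3,scc[4]=4,scc[5]=?,scc[6]=?,scc[7]=?,scc[8]=?)
step 6: low=(low[0]=0,low[1]=1,low[2]=2,low[3]=3,low[4]=4,low[5]=5,low[6]=?,low[7]=?,low[8]=?); scc=(scc[0]=0,scc[1]=1,scc[2]=2,scc[3]=3,scc[4]=4,scc[5]=5,scc[6]=?,scc[7]=?,scc[8]=?)
step 7: low=(low[0]=0,low[1]=1,low[2]=2,low[3]=3,low[4]=4,low[5]=5,low[6]=6,low[7]=?,low[8]=6); scc=(scc[0]=0,scc[1]=1,scc[2]=2,scc[3]=3,scc[4]=4,scc[5]=5,scc[6]=?,scc[7]=?,scc[8]=?)
step 8: low=(low[0]=0,low[1]=1,low[2]=2,low[3]=3,low[4]=4,low[5]=5,low[6]=6,low[7]=?,low[8]=6); scc=(scc[0]=0,scc[1]=1,scc[2]=2,scc[3]=3,scc[4]=4,scc[5]=5,scc[6]=6,scc[7]=?,scc[8]=6)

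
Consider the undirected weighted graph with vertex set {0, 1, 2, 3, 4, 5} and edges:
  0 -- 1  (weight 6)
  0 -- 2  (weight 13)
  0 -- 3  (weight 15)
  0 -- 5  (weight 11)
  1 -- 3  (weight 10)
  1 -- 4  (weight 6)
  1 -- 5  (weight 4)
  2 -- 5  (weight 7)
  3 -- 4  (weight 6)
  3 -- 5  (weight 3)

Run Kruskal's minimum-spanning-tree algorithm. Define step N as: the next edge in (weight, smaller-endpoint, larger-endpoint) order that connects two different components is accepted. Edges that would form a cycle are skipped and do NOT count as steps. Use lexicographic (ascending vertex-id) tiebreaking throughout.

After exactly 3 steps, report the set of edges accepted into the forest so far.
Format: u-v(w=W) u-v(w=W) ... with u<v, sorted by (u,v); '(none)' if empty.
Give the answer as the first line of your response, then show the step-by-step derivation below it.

0-1(w=6) 1-5(w=4) 3-5(w=3)

step 1: add edge 3-5 (w=3); MST = {3-5(w=3)}
step 2: add edge 1-5 (w=4); MST = {1-5(w=4) 3-5(w=3)}
step 3: add edge 0-1 (w=6); MST = {0-1(w=6) 1-5(w=4) 3-5(w=3)}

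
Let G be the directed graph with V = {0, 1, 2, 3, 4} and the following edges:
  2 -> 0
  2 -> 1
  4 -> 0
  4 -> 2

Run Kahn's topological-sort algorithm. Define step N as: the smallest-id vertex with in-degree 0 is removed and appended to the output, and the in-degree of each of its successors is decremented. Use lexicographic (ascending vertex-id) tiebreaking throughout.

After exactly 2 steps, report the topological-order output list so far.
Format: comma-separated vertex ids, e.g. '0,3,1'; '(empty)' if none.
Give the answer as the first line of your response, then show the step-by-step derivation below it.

3,4

step 1: output 3; order=[3]; indeg=(2,1,1,0,0)
step 2: output 4; order=[3,4]; indeg=(1,1,0,0,0)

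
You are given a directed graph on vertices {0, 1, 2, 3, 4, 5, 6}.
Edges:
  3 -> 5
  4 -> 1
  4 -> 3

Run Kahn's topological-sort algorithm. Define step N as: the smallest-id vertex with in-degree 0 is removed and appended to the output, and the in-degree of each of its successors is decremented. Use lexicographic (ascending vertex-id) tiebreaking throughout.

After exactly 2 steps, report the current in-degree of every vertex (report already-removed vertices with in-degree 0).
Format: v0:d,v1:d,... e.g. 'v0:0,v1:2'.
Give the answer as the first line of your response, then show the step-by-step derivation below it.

v0:0,v1:1,v2:0,v3:1,v4:0,v5:1,v6:0

step 1: output 0; order=[0]; indeg=(0,1,0,1,0,1,0)
step 2: output 2; order=[0,2]; indeg=(0,1,0,1,0,1,0)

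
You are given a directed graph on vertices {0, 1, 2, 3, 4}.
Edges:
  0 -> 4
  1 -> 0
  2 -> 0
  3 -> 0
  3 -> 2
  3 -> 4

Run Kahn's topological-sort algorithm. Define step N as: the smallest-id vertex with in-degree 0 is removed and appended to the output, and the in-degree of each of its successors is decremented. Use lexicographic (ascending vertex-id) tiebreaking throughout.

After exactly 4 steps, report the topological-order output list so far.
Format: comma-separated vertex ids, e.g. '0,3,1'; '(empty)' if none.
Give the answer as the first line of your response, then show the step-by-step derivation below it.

1,3,2,0

step 1: output 1; order=[1]; indeg=(2,0,1,0,2)
step 2: output 3; order=[1,3]; indeg=(1,0,0,0,1)
step 3: output 2; order=[1,3,2]; indeg=(0,0,0,0,1)
step 4: output 0; order=[1,3,2,0]; indeg=(0,0,0,0,0)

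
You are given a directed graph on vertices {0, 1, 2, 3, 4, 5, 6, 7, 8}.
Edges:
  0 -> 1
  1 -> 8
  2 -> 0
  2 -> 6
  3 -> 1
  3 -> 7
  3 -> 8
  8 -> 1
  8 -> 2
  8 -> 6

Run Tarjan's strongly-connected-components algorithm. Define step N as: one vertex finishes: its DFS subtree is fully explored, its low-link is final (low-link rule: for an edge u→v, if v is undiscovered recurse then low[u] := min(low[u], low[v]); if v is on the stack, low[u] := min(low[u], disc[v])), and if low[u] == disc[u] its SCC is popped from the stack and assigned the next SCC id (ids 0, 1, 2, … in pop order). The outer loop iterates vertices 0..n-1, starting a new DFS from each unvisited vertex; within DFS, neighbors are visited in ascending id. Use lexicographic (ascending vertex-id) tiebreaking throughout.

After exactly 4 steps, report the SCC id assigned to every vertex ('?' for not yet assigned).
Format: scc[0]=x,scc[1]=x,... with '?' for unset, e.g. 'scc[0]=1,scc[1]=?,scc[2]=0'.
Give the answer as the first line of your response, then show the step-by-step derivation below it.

scc[0]=?,scc[1]=?,scc[2]=?,scc[3]=?,scc[4]=?,scc[5]=?,scc[6]=0,scc[7]=?,scc[8]=?

step 1: low=(low[0]=0,low[1]=1,low[2]=0,low[3]=?,low[4]=?,low[5]=?,low[6]=4,low[7]=?,low[8]=1); scc=(scc[0]=?,scc[1]=?,scc[2]=?,scc[3]=?,scc[4]=?,scc[5]=?,scc[6]=0,scc[7]=?,scc[8]=?)
step 2: low=(low[0]=0,low[1]=1,low[2]=0,low[3]=?,low[4]=?,low[5]=?,low[6]=4,low[7]=?,low[8]=1); scc=(scc[0]=?,scc[1]=?,scc[2]=?,scc[3]=?,scc[4]=?,scc[5]=?,scc[6]=0,scc[7]=?,scc[8]=?)
step 3: low=(low[0]=0,low[1]=1,low[2]=0,low[3]=?,low[4]=?,low[5]=?,low[6]=4,low[7]=?,low[8]=0); scc=(scc[0]=?,scc[1]=?,scc[2]=?,scc[3]=?,scc[4]=?,scc[5]=?,scc[6]=0,scc[7]=?,scc[8]=?)
step 4: low=(low[0]=0,low[1]=0,low[2]=0,low[3]=?,low[4]=?,low[5]=?,low[6]=4,low[7]=?,low[8]=0); scc=(scc[0]=?,scc[1]=?,scc[2]=?,scc[3]=?,scc[4]=?,scc[5]=?,scc[6]=0,scc[7]=?,scc[8]=?)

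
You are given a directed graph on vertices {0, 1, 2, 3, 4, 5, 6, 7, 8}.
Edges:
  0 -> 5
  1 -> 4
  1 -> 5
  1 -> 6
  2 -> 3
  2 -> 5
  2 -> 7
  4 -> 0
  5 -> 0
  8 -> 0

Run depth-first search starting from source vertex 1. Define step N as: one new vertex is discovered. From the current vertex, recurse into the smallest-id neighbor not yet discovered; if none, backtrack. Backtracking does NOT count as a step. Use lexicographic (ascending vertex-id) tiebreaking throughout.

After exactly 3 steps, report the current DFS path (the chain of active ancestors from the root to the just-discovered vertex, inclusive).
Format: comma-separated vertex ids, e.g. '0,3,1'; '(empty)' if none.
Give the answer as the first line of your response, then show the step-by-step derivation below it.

1,4,0

step 1: discover 1; path=1; order=1
step 2: discover 4; path=1>4; order=1,4
step 3: discover 0; path=1>4>0; order=1,4,0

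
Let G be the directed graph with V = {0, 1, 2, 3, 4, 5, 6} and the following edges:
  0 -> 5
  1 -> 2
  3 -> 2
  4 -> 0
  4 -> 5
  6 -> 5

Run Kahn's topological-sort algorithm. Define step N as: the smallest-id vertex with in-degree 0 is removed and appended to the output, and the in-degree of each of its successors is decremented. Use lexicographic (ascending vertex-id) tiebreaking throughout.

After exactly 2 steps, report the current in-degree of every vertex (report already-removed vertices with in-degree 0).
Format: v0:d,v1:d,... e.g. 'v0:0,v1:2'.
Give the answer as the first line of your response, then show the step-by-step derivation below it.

v0:1,v1:0,v2:0,v3:0,v4:0,v5:3,v6:0

step 1: output 1; order=[1]; indeg=(1,0,1,0,0,3,0)
step 2: output 3; order=[1,3]; indeg=(1,0,0,0,0,3,0)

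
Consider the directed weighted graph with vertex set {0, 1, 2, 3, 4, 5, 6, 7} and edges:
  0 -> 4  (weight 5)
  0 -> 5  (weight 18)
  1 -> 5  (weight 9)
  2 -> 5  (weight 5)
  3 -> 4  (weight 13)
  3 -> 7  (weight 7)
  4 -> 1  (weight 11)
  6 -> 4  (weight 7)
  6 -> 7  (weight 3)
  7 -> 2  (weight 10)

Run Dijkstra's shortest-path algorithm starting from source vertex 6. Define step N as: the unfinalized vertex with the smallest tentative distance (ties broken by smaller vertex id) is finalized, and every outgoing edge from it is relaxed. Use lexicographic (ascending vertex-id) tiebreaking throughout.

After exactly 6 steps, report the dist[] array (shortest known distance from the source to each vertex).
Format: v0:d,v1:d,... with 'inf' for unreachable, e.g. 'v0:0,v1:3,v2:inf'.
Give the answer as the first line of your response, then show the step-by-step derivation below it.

v0:inf,v1:18,v2:13,v3:inf,v4:7,v5:18,v6:0,v7:3

step 1: dist = v0:inf,v1:inf,v2:inf,v3:inf,v4:7,v5:inf,v6:0,v7:3
step 2: dist = v0:inf,v1:inf,v2:13,v3:inf,v4:7,v5:inf,v6:0,v7:3
step 3: dist = v0:inf,v1:18,v2:13,v3:inf,v4:7,v5:inf,v6:0,v7:3
step 4: dist = v0:inf,v1:18,v2:13,v3:inf,v4:7,v5:18,v6:0,v7:3
step 5: dist = v0:inf,v1:18,v2:13,v3:inf,v4:7,v5:18,v6:0,v7:3
step 6: dist = v0:inf,v1:18,v2:13,v3:inf,v4:7,v5:18,v6:0,v7:3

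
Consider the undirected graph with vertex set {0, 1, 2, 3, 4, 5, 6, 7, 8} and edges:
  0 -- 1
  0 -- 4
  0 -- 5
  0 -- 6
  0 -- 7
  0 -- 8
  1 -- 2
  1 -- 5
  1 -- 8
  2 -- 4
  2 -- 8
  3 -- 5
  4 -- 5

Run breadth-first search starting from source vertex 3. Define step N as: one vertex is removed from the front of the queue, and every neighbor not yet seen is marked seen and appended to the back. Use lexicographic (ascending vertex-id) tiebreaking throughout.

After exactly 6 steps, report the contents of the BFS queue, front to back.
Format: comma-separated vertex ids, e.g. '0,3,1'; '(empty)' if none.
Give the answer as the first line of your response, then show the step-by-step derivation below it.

7,8,2

step 1: dequeue 3; queue=[5]; order=3
step 2: dequeue 5; queue=[0,1,4]; order=3,5
step 3: dequeue 0; queue=[1,4,6,7,8]; order=3,5,0
step 4: dequeue 1; queue=[4,6,7,8,2]; order=3,5,0,1
step 5: dequeue 4; queue=[6,7,8,2]; order=3,5,0,1,4
step 6: dequeue 6; queue=[7,8,2]; order=3,5,0,1,4,6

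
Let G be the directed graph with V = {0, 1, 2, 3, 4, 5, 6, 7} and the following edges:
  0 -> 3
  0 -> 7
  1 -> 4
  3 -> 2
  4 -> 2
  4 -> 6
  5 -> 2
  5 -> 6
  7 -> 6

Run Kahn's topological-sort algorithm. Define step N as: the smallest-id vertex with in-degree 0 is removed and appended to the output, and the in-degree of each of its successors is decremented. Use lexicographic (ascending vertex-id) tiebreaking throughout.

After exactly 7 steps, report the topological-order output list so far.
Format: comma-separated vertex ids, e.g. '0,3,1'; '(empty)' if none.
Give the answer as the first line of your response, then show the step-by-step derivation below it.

0,1,3,4,5,2,7

step 1: output 0; order=[0]; indeg=(0,0,3,0,1,0,3,0)
step 2: output 1; order=[0,1]; indeg=(0,0,3,0,0,0,3,0)
step 3: output 3; order=[0,1,3]; indeg=(0,0,2,0,0,0,3,0)
step 4: output 4; order=[0,1,3,4]; indeg=(0,0,1,0,0,0,2,0)
step 5: output 5; order=[0,1,3,4,5]; indeg=(0,0,0,0,0,0,1,0)
step 6: output 2; order=[0,1,3,4,5,2]; indeg=(0,0,0,0,0,0,1,0)
step 7: output 7; order=[0,1,3,4,5,2,7]; indeg=(0,0,0,0,0,0,0,0)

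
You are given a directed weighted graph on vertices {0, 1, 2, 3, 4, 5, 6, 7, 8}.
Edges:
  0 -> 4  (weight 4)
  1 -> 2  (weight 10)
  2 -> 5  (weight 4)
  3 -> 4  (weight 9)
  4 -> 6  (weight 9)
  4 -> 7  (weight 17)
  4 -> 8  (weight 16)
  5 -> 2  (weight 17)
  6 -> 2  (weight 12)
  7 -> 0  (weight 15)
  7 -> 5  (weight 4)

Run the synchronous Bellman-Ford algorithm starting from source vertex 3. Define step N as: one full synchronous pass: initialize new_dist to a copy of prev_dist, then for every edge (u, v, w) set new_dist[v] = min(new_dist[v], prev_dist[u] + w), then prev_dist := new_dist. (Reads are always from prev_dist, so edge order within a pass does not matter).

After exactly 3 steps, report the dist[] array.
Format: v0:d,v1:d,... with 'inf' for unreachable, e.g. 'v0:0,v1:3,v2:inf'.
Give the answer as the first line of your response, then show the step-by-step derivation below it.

v0:41,v1:inf,v2:30,v3:0,v4:9,v5:30,v6:18,v7:26,v8:25

step 1: dist = v0:inf,v1:inf,v2:inf,v3:0,v4:9,v5:inf,v6:inf,v7:inf,v8:inf
step 2: dist = v0:inf,v1:inf,v2:inf,v3:0,v4:9,v5:inf,v6:18,v7:26,v8:25
step 3: dist = v0:41,v1:inf,v2:30,v3:0,v4:9,v5:30,v6:18,v7:26,v8:25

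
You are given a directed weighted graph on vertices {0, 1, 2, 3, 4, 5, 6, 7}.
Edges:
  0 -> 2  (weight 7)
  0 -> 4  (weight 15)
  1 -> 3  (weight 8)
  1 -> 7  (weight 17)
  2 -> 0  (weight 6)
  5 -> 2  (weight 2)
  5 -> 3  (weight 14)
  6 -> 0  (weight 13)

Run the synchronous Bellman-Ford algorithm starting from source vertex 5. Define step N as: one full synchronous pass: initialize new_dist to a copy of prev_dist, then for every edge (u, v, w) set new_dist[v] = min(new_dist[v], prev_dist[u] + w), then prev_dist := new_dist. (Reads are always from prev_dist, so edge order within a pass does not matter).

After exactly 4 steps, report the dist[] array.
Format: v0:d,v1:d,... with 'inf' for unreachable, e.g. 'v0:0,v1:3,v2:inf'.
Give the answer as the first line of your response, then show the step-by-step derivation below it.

v0:8,v1:inf,v2:2,v3:14,v4:23,v5:0,v6:inf,v7:inf

step 1: dist = v0:inf,v1:inf,v2:2,v3:14,v4:inf,v5:0,v6:inf,v7:inf
step 2: dist = v0:8,v1:inf,v2:2,v3:14,v4:inf,v5:0,v6:inf,v7:inf
step 3: dist = v0:8,v1:inf,v2:2,v3:14,v4:23,v5:0,v6:inf,v7:inf
step 4: dist = v0:8,v1:inf,v2:2,v3:14,v4:23,v5:0,v6:inf,v7:inf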